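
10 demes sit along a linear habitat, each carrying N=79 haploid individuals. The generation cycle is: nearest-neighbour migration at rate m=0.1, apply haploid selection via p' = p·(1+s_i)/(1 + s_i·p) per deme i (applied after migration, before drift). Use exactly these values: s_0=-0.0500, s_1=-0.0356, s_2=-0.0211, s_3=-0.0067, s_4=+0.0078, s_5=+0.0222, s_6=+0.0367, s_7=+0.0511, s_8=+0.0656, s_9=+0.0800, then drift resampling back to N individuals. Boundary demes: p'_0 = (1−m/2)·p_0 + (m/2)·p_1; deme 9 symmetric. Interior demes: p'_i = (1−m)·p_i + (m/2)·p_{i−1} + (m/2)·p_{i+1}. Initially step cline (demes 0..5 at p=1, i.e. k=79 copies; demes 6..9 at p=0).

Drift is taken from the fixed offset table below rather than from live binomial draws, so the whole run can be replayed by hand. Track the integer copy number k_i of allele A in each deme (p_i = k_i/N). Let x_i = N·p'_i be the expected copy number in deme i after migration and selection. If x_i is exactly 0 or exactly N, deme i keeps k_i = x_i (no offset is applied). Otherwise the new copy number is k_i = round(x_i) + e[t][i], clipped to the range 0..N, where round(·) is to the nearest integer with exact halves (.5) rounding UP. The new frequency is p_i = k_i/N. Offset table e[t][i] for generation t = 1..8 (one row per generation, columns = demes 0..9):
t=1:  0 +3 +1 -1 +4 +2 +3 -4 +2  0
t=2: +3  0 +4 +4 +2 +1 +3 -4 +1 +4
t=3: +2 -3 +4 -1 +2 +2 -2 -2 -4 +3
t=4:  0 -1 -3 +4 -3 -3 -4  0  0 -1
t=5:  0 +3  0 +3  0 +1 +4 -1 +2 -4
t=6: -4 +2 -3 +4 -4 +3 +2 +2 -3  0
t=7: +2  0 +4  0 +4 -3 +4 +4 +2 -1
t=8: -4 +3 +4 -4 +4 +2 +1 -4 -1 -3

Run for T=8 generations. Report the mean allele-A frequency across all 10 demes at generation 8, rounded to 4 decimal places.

t=0: k=[79 79 79 79 79 79 0 0 0 0]
t=1: x=[79.0000 79.0000 79.0000 79.0000 79.0000 75.1316 4.0875 0.0000 0.0000 0.0000] k=[79 79 79 79 79 77 7 0 0 0]
t=2: x=[79.0000 79.0000 79.0000 79.0000 78.9008 73.7094 10.4731 0.3678 0.0000 0.0000] k=[79 79 79 79 79 75 13 0 0 0]
t=3: x=[79.0000 79.0000 79.0000 79.0000 78.8015 72.2370 15.9029 0.6829 0.0000 0.0000] k=[79 79 79 79 79 74 14 0 0 0]
t=4: x=[79.0000 79.0000 79.0000 79.0000 78.7519 71.4021 16.7712 0.7354 0.0000 0.0000] k=[79 79 79 79 76 68 13 1 0 0]
t=5: x=[79.0000 79.0000 79.0000 78.8490 75.7741 65.8918 15.5962 1.6276 0.0533 0.0000] k=[79 79 79 79 76 67 20 1 2 0]
t=6: x=[79.0000 79.0000 79.0000 78.8490 75.7245 65.3497 21.9670 2.0995 1.9683 0.1080] k=[79 79 79 79 72 68 24 4 0 0]
t=7: x=[79.0000 79.0000 79.0000 78.6476 72.1985 66.2367 25.8225 5.0297 0.2131 0.0000] k=[79 79 79 79 76 63 30 9 2 0]
t=8: x=[79.0000 79.0000 79.0000 78.8490 75.5259 62.2911 31.2784 10.1321 2.3931 0.1080] k=[79 79 79 75 79 64 32 6 1 0]

0.6253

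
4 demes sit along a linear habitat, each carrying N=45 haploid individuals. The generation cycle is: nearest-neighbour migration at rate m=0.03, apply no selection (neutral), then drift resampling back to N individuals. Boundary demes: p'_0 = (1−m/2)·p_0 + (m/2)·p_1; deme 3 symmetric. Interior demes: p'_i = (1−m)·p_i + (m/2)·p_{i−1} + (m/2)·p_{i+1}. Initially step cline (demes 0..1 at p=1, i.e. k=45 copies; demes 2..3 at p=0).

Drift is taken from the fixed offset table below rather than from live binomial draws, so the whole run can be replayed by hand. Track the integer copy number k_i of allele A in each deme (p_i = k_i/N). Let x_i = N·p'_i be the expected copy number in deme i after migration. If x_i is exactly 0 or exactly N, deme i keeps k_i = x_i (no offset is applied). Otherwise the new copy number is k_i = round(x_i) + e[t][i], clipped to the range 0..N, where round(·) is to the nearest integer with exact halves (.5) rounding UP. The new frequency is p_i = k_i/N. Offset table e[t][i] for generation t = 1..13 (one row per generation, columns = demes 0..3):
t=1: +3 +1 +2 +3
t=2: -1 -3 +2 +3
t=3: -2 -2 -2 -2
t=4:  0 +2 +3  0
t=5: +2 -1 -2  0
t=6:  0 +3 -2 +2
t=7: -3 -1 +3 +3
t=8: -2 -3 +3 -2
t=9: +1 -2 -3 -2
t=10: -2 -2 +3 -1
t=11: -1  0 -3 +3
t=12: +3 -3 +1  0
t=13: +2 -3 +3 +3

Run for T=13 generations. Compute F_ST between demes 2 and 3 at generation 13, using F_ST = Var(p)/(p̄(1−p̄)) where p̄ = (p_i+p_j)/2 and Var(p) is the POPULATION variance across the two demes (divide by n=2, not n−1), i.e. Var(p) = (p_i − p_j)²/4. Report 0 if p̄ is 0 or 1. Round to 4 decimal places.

t=0: k=[45 45 0 0]
t=1: x=[45.0000 44.3250 0.6750 0.0000] k=[45 45 3 0]
t=2: x=[45.0000 44.3700 3.5850 0.0450] k=[45 41 6 3]
t=3: x=[44.9400 40.5350 6.4800 3.0450] k=[43 39 4 1]
t=4: x=[42.9400 38.5350 4.4800 1.0450] k=[43 41 7 1]
t=5: x=[42.9700 40.5200 7.4200 1.0900] k=[45 40 5 1]
t=6: x=[44.9250 39.5500 5.4650 1.0600] k=[45 43 3 3]
t=7: x=[44.9700 42.4300 3.6000 3.0000] k=[42 41 7 6]
t=8: x=[41.9850 40.5050 7.4950 6.0150] k=[40 38 10 4]
t=9: x=[39.9700 37.6100 10.3300 4.0900] k=[41 36 7 2]
t=10: x=[40.9250 35.6400 7.3600 2.0750] k=[39 34 10 1]
t=11: x=[38.9250 33.7150 10.2250 1.1350] k=[38 34 7 4]
t=12: x=[37.9400 33.6550 7.3600 4.0450] k=[41 31 8 4]
t=13: x=[40.8500 30.8050 8.2850 4.0600] k=[43 28 11 7]

0.0123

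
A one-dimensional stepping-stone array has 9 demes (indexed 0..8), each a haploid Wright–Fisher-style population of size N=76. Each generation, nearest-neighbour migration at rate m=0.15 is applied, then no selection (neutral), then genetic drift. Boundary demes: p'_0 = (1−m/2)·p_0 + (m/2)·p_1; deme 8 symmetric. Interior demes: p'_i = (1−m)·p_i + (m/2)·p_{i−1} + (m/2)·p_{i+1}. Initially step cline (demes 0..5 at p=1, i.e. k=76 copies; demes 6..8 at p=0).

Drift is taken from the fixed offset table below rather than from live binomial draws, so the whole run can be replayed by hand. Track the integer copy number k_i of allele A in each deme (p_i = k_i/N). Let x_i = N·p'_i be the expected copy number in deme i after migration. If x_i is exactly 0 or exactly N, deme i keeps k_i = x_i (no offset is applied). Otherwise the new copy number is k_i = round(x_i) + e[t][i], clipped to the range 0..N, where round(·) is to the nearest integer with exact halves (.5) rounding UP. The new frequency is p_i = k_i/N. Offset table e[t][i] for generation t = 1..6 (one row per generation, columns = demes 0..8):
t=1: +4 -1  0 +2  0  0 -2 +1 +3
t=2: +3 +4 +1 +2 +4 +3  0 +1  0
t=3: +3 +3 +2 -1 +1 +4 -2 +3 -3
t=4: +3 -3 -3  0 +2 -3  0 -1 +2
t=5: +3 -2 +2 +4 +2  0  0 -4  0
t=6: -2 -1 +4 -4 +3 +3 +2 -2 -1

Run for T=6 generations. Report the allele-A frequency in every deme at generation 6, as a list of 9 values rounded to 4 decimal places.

t=0: k=[76 76 76 76 76 76 0 0 0]
t=1: x=[76.0000 76.0000 76.0000 76.0000 76.0000 70.3000 5.7000 0.0000 0.0000] k=[76 76 76 76 76 70 4 0 0]
t=2: x=[76.0000 76.0000 76.0000 76.0000 75.5500 65.5000 8.6500 0.3000 0.0000] k=[76 76 76 76 76 69 9 1 0]
t=3: x=[76.0000 76.0000 76.0000 76.0000 75.4750 65.0250 12.9000 1.5250 0.0750] k=[76 76 76 76 76 69 11 5 0]
t=4: x=[76.0000 76.0000 76.0000 76.0000 75.4750 65.1750 14.9000 5.0750 0.3750] k=[76 76 76 76 76 62 15 4 2]
t=5: x=[76.0000 76.0000 76.0000 76.0000 74.9500 59.5250 17.7000 4.6750 2.1500] k=[76 76 76 76 76 60 18 1 2]
t=6: x=[76.0000 76.0000 76.0000 76.0000 74.8000 58.0500 19.8750 2.3500 1.9250] k=[76 76 76 76 76 61 22 0 1]

[1.0000, 1.0000, 1.0000, 1.0000, 1.0000, 0.8026, 0.2895, 0.0000, 0.0132]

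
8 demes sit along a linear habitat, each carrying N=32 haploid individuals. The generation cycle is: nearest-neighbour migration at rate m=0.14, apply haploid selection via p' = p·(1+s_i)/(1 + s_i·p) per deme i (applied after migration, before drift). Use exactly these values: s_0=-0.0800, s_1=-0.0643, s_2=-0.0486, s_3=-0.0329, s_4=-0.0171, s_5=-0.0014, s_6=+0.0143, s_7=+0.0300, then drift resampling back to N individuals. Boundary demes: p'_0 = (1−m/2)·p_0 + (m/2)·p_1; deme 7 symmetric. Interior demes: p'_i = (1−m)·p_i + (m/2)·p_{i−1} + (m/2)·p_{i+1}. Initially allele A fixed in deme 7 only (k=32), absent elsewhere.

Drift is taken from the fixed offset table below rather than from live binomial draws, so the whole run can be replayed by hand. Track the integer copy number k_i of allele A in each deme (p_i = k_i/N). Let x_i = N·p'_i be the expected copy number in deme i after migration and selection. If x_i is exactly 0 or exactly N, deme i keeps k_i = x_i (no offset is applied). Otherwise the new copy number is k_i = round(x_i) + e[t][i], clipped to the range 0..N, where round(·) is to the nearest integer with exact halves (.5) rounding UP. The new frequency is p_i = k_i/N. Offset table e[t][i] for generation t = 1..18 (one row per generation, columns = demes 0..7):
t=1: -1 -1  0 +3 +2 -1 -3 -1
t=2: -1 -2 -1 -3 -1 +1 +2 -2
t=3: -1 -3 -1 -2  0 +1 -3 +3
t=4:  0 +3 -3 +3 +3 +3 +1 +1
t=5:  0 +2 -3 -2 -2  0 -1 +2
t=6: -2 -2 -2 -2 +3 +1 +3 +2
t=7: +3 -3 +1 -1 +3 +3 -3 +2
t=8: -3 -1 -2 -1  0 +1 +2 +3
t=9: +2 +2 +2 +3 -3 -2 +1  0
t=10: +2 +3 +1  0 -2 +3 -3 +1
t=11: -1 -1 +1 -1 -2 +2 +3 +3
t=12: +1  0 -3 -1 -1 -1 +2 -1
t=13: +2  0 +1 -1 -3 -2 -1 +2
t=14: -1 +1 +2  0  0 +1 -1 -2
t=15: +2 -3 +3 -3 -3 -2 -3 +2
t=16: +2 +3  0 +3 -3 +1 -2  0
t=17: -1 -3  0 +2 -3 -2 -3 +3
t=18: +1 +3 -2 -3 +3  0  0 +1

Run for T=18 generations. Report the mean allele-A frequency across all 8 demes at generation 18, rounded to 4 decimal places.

0.2539

t=0: k=[0 0 0 0 0 0 0 32]
t=1: x=[0.0000 0.0000 0.0000 0.0000 0.0000 0.0000 2.2698 29.8208] k=[0 0 0 0 0 0 0 29]
t=2: x=[0.0000 0.0000 0.0000 0.0000 0.0000 0.0000 2.0572 27.0940] k=[0 0 0 0 0 0 4 25]
t=3: x=[0.0000 0.0000 0.0000 0.0000 0.0000 0.2796 5.2520 23.7128] k=[0 0 0 0 0 1 2 27]
t=4: x=[0.0000 0.0000 0.0000 0.0000 0.0688 0.9986 3.7265 25.4061] k=[0 0 0 0 3 4 5 26]
t=5: x=[0.0000 0.0000 0.0000 0.2031 2.8154 3.9951 6.4730 24.6979] k=[0 0 0 0 1 4 5 27]
t=6: x=[0.0000 0.0000 0.0000 0.0677 1.1212 3.8552 6.5436 25.6125] k=[0 0 0 0 4 5 10 28]
t=7: x=[0.0000 0.0000 0.0000 0.2709 3.7328 5.2738 11.0123 26.8686] k=[0 0 0 0 7 8 8 29]
t=8: x=[0.0000 0.0000 0.0000 0.4741 6.4903 7.9216 9.5649 27.6425] k=[0 0 0 0 6 9 12 31]
t=9: x=[0.0000 0.0000 0.0000 0.4064 5.7087 8.9909 13.2300 29.7331] k=[0 0 0 3 3 7 14 30]
t=10: x=[0.0000 0.0000 0.1999 2.7060 3.2296 7.2022 14.7428 28.9622] k=[0 0 1 3 1 10 12 30]
t=11: x=[0.0000 0.0655 1.0197 2.6379 1.7414 9.5006 13.2300 28.8255] k=[0 0 2 2 0 12 16 32]
t=12: x=[0.0000 0.1310 1.7746 1.8023 0.9637 11.4297 16.9532 30.9115] k=[0 0 0 1 0 10 19 30]
t=13: x=[0.0000 0.0000 0.0666 0.8324 0.7571 9.9204 19.2491 29.3039] k=[0 0 1 0 0 8 18 31]
t=14: x=[0.0000 0.0655 0.8193 0.0677 0.5506 8.1315 18.3213 30.1424] k=[0 1 3 0 1 9 17 28]
t=15: x=[0.0644 1.0034 2.5314 0.2709 1.4657 8.9909 17.3229 27.3487] k=[2 0 6 0 0 7 14 29]
t=16: x=[1.7192 0.5246 4.9480 0.4064 0.4817 6.9923 14.6727 28.0534] k=[4 4 5 3 0 8 13 28]
t=17: x=[3.7172 3.8397 4.5906 2.8422 0.7571 7.7817 13.8114 27.0744] k=[3 1 5 5 0 6 11 30]
t=18: x=[2.6501 1.3325 4.5230 4.5186 0.7571 5.9232 12.0866 28.7572] k=[4 4 3 2 4 6 12 30]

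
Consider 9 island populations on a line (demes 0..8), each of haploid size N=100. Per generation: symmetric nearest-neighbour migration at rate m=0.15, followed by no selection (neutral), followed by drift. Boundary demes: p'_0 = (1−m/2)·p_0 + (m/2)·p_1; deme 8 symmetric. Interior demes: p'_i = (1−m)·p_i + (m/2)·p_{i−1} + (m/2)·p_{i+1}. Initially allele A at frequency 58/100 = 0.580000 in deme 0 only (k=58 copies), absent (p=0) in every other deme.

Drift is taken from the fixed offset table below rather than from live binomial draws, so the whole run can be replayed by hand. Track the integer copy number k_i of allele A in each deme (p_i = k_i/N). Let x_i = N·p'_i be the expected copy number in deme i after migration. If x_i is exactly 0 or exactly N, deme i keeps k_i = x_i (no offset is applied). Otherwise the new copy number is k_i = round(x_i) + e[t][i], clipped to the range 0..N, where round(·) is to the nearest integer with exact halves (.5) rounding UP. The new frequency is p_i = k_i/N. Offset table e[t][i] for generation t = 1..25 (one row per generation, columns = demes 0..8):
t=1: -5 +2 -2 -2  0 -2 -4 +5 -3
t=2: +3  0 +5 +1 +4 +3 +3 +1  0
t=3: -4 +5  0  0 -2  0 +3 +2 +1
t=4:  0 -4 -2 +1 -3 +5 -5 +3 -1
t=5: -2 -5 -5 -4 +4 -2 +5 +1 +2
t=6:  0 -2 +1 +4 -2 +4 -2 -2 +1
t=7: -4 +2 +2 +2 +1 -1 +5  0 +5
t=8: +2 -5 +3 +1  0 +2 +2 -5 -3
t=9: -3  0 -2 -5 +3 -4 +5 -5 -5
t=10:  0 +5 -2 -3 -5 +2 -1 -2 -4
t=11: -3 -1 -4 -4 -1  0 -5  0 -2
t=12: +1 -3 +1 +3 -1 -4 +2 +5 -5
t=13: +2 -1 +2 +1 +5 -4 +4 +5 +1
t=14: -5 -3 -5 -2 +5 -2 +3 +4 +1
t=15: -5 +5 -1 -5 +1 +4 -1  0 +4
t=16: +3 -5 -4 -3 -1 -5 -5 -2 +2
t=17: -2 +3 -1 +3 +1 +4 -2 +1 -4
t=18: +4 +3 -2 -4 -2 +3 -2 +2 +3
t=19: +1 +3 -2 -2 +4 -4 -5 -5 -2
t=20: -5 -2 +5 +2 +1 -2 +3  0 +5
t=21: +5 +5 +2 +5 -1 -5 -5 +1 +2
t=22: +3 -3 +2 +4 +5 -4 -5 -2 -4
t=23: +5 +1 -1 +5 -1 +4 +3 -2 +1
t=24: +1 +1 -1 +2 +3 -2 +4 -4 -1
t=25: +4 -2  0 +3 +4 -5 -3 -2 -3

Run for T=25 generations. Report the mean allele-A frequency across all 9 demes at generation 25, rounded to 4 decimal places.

t=0: k=[58 0 0 0 0 0 0 0 0]
t=1: x=[53.6500 4.3500 0.0000 0.0000 0.0000 0.0000 0.0000 0.0000 0.0000] k=[49 6 0 0 0 0 0 0 0]
t=2: x=[45.7750 8.7750 0.4500 0.0000 0.0000 0.0000 0.0000 0.0000 0.0000] k=[49 9 5 0 0 0 0 0 0]
t=3: x=[46.0000 11.7000 4.9250 0.3750 0.0000 0.0000 0.0000 0.0000 0.0000] k=[42 17 5 0 0 0 0 0 0]
t=4: x=[40.1250 17.9750 5.5250 0.3750 0.0000 0.0000 0.0000 0.0000 0.0000] k=[40 14 4 1 0 0 0 0 0]
t=5: x=[38.0500 15.2000 4.5250 1.1500 0.0750 0.0000 0.0000 0.0000 0.0000] k=[36 10 0 0 4 0 0 0 0]
t=6: x=[34.0500 11.2000 0.7500 0.3000 3.4000 0.3000 0.0000 0.0000 0.0000] k=[34 9 2 4 1 4 0 0 0]
t=7: x=[32.1250 10.3500 2.6750 3.6250 1.4500 3.4750 0.3000 0.0000 0.0000] k=[28 12 5 6 2 2 5 0 0]
t=8: x=[26.8000 12.6750 5.6000 5.6250 2.3000 2.2250 4.4000 0.3750 0.0000] k=[29 8 9 7 2 4 6 0 0]
t=9: x=[27.4250 9.6500 8.7750 6.7750 2.5250 4.0000 5.4000 0.4500 0.0000] k=[24 10 7 2 6 0 10 0 0]
t=10: x=[22.9500 10.8250 6.8500 2.6750 5.2500 1.2000 8.5000 0.7500 0.0000] k=[23 16 5 0 0 3 8 0 0]
t=11: x=[22.4750 15.7000 5.4500 0.3750 0.2250 3.1500 7.0250 0.6000 0.0000] k=[19 15 1 0 0 3 2 1 0]
t=12: x=[18.7000 14.2500 1.9750 0.0750 0.2250 2.7000 2.0000 1.0000 0.0750] k=[20 11 3 3 0 0 4 6 0]
t=13: x=[19.3250 11.0750 3.6000 2.7750 0.2250 0.3000 3.8500 5.4000 0.4500] k=[21 10 6 4 5 0 8 10 1]
t=14: x=[20.1750 10.5250 6.1500 4.2250 4.5500 0.9750 7.5500 9.1750 1.6750] k=[15 8 1 2 10 0 11 13 3]
t=15: x=[14.4750 8.0000 1.6000 2.5250 8.6500 1.5750 10.3250 12.1000 3.7500] k=[9 13 1 0 10 6 9 12 8]
t=16: x=[9.3000 11.8000 1.8250 0.8250 8.9500 6.5250 9.0000 11.4750 8.3000] k=[12 7 0 0 8 2 4 9 10]
t=17: x=[11.6250 6.8500 0.5250 0.6000 6.9500 2.6000 4.2250 8.7000 9.9250] k=[10 10 0 4 8 7 2 10 6]
t=18: x=[10.0000 9.2500 1.0500 4.0000 7.6250 6.7000 2.9750 9.1000 6.3000] k=[14 12 0 0 6 10 1 11 9]
t=19: x=[13.8500 11.2500 0.9000 0.4500 5.8500 9.0250 2.4250 10.1000 9.1500] k=[15 14 0 0 10 5 0 5 7]
t=20: x=[14.9250 13.0250 1.0500 0.7500 8.8750 5.0000 0.7500 4.7750 6.8500] k=[10 11 6 3 10 3 4 5 12]
t=21: x=[10.0750 10.5500 6.1500 3.7500 8.9500 3.6000 4.0000 5.4500 11.4750] k=[15 16 8 9 8 0 0 6 13]
t=22: x=[15.0750 15.3250 8.6750 8.8500 7.4750 0.6000 0.4500 6.0750 12.4750] k=[18 12 11 13 12 0 0 4 8]
t=23: x=[17.5500 12.3750 11.2250 12.7750 11.1750 0.9000 0.3000 4.0000 7.7000] k=[23 13 10 18 10 5 3 2 9]
t=24: x=[22.2500 13.5250 10.8250 16.8000 10.2250 5.2250 3.0750 2.6000 8.4750] k=[23 15 10 19 13 3 7 0 7]
t=25: x=[22.4000 15.2250 11.0500 17.8750 12.7000 4.0500 6.1750 1.0500 6.4750] k=[26 13 11 21 17 0 3 0 3]

0.1044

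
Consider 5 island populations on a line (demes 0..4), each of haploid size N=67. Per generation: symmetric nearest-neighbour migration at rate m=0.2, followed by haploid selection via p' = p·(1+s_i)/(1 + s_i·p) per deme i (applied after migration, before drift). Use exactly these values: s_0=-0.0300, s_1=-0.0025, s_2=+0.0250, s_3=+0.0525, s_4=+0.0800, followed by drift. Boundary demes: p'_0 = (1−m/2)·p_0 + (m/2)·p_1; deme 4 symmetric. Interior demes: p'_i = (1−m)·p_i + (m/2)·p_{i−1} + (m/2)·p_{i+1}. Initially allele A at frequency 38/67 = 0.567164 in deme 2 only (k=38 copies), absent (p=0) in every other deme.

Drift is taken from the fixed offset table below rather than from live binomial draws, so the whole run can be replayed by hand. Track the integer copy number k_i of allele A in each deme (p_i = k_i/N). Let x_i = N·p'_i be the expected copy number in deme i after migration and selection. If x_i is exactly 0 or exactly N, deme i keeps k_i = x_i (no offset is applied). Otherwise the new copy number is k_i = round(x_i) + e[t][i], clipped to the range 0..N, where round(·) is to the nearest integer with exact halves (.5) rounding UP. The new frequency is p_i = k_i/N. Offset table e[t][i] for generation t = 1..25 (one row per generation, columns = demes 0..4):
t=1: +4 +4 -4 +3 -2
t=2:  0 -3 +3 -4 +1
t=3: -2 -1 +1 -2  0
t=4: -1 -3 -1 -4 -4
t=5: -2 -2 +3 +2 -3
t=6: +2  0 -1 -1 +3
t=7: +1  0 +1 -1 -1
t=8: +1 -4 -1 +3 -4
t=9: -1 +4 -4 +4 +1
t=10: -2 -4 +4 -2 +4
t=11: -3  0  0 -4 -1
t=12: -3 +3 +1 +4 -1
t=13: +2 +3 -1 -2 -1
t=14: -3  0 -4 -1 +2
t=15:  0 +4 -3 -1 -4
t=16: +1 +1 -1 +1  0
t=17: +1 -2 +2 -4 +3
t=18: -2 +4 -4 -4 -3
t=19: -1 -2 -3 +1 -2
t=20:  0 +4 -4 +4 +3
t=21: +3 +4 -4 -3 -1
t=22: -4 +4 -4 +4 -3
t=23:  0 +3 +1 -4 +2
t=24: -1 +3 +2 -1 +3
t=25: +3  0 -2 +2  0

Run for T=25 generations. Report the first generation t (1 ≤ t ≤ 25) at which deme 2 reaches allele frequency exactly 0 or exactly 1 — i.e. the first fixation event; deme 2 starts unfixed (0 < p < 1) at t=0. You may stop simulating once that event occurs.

t=0: k=[0 0 38 0 0]
t=1: x=[0.0000 3.7910 30.8105 3.9876 0.0000] k=[0 8 27 7 0]
t=2: x=[0.7763 9.0803 23.4752 8.6793 0.7554] k=[1 6 26 5 2]
t=3: x=[1.4560 7.4833 22.2656 7.1191 2.4772] k=[0 6 23 5 2]
t=4: x=[0.5822 7.0841 19.8431 6.8066 2.4772] k=[0 4 19 3 0]
t=5: x=[0.3881 5.0882 16.2014 4.5106 0.3239] k=[0 3 19 7 0]
t=6: x=[0.2910 4.2899 16.5052 7.8476 0.7554] k=[2 4 16 7 4]
t=7: x=[2.1361 4.9884 14.1740 7.9516 4.6203] k=[3 5 15 7 4]
t=8: x=[3.1085 5.7868 13.4637 7.8476 4.6203] k=[4 2 12 11 1]
t=9: x=[3.6923 3.1924 11.1272 10.5468 2.1549] k=[3 7 7 15 3]
t=10: x=[3.3030 6.5851 7.9718 13.5445 4.5134] k=[1 3 12 12 9]
t=11: x=[1.1646 3.6913 11.3306 12.2024 9.9337] k=[0 4 11 8 9]
t=12: x=[0.3881 4.2899 10.2119 8.7832 9.5109] k=[0 7 11 13 9]
t=13: x=[0.6792 6.6849 11.0256 12.9254 10.0393] k=[3 10 10 11 9]
t=14: x=[3.5950 9.2800 10.3136 11.1681 9.8280] k=[1 9 6 10 12]
t=15: x=[1.7474 7.8826 6.8504 10.2359 12.5669] k=[2 12 4 9 9]
t=16: x=[2.9139 10.1784 5.4218 8.8871 9.6167] k=[4 11 4 10 10]
t=17: x=[4.5686 9.5794 5.4218 9.8212 10.6726] k=[6 8 7 6 14]
t=18: x=[6.0307 7.6830 7.1563 7.2232 14.0348] k=[4 12 3 3 11]
t=19: x=[4.6660 10.2782 3.9917 3.9876 10.8834] k=[4 8 1 5 9]
t=20: x=[4.2764 6.8845 2.1508 5.2420 9.1936] k=[4 11 0 9 12]

20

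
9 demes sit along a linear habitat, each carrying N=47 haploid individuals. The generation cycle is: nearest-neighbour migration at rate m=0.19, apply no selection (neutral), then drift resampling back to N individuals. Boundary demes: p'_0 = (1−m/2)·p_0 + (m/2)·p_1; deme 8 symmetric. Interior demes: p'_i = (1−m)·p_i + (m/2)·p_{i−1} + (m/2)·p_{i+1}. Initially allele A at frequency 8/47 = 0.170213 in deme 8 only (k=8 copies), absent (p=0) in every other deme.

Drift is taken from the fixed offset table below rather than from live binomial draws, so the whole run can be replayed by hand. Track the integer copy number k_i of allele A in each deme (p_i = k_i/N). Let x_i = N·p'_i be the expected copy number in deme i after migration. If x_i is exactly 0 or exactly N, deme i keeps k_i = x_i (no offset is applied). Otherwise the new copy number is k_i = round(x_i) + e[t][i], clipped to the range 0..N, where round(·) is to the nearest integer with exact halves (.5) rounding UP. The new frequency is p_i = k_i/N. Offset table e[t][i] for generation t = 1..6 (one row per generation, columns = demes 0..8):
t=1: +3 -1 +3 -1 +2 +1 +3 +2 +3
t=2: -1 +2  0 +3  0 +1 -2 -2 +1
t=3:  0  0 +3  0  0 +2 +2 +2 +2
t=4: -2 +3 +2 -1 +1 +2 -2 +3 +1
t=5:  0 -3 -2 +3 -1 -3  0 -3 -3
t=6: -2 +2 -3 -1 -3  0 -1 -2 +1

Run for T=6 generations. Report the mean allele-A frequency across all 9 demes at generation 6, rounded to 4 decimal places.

0.0260

t=0: k=[0 0 0 0 0 0 0 0 8]
t=1: x=[0.0000 0.0000 0.0000 0.0000 0.0000 0.0000 0.0000 0.7600 7.2400] k=[0 0 0 0 0 0 0 3 10]
t=2: x=[0.0000 0.0000 0.0000 0.0000 0.0000 0.0000 0.2850 3.3800 9.3350] k=[0 0 0 0 0 0 0 1 10]
t=3: x=[0.0000 0.0000 0.0000 0.0000 0.0000 0.0000 0.0950 1.7600 9.1450] k=[0 0 0 0 0 0 2 4 11]
t=4: x=[0.0000 0.0000 0.0000 0.0000 0.0000 0.1900 2.0000 4.4750 10.3350] k=[0 0 0 0 0 2 0 7 11]
t=5: x=[0.0000 0.0000 0.0000 0.0000 0.1900 1.6200 0.8550 6.7150 10.6200] k=[0 0 0 0 0 0 1 4 8]
t=6: x=[0.0000 0.0000 0.0000 0.0000 0.0000 0.0950 1.1900 4.0950 7.6200] k=[0 0 0 0 0 0 0 2 9]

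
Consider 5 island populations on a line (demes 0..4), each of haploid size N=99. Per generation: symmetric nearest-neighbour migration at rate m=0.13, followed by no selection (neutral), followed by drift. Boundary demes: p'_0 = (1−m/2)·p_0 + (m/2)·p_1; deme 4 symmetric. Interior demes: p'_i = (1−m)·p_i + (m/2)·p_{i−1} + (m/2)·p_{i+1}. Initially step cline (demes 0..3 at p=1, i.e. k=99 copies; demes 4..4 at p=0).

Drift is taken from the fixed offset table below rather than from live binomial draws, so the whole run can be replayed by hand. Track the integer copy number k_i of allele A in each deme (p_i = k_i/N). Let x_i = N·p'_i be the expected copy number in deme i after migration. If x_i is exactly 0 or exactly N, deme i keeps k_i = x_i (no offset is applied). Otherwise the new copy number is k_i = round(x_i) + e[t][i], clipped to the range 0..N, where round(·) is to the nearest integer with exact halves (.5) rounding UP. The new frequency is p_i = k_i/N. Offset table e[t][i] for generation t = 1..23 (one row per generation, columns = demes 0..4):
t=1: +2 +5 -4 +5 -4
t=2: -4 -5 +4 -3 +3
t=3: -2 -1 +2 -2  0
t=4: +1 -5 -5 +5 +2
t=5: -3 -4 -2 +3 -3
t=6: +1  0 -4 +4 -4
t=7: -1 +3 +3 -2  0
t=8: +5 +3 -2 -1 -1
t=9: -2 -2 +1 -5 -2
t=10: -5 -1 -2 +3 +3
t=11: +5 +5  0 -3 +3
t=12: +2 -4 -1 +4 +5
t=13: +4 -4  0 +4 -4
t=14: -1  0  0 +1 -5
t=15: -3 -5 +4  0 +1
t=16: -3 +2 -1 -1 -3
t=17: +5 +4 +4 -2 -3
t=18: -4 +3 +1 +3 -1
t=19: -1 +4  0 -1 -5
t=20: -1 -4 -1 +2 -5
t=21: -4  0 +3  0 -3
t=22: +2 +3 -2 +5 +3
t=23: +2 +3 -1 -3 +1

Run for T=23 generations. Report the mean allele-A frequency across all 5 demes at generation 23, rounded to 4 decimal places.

t=0: k=[99 99 99 99 0]
t=1: x=[99.0000 99.0000 99.0000 92.5650 6.4350] k=[99 99 99 98 2]
t=2: x=[99.0000 99.0000 98.9350 91.8250 8.2400] k=[99 99 99 89 11]
t=3: x=[99.0000 99.0000 98.3500 84.5800 16.0700] k=[99 99 99 83 16]
t=4: x=[99.0000 99.0000 97.9600 79.6850 20.3550] k=[99 99 93 85 22]
t=5: x=[99.0000 98.6100 92.8700 81.4250 26.0950] k=[99 95 91 84 23]
t=6: x=[98.7400 95.0000 90.8050 80.4900 26.9650] k=[99 95 87 84 23]
t=7: x=[98.7400 94.7400 87.3250 80.2300 26.9650] k=[98 98 90 78 27]
t=8: x=[98.0000 97.4800 89.7400 75.4650 30.3150] k=[99 99 88 74 29]
t=9: x=[99.0000 98.2850 87.8050 71.9850 31.9250] k=[99 96 89 67 30]
t=10: x=[98.8050 95.7400 88.0250 66.0250 32.4050] k=[94 95 86 69 35]
t=11: x=[94.0650 94.3500 85.4800 67.8950 37.2100] k=[99 99 85 65 40]
t=12: x=[99.0000 98.0900 84.6100 64.6750 41.6250] k=[99 94 84 69 47]
t=13: x=[98.6750 93.6750 83.6750 68.5450 48.4300] k=[99 90 84 73 44]
t=14: x=[98.4150 90.1950 83.6750 71.8300 45.8850] k=[97 90 84 73 41]
t=15: x=[96.5450 90.0650 83.6750 71.6350 43.0800] k=[94 85 88 72 44]
t=16: x=[93.4150 85.7800 86.7650 71.2200 45.8200] k=[90 88 86 70 43]
t=17: x=[89.8700 88.0000 85.0900 69.2850 44.7550] k=[95 92 89 67 42]
t=18: x=[94.8050 92.0000 87.7650 66.8050 43.6250] k=[91 95 89 70 43]
t=19: x=[91.2600 94.3500 88.1550 69.4800 44.7550] k=[90 98 88 68 40]
t=20: x=[90.5200 96.8300 87.3500 67.4800 41.8200] k=[90 93 86 69 37]
t=21: x=[90.1950 92.3500 85.3500 68.0250 39.0800] k=[86 92 88 68 36]
t=22: x=[86.3900 91.3500 86.9600 67.2200 38.0800] k=[88 94 85 72 41]
t=23: x=[88.3900 93.0250 84.7400 70.8300 43.0150] k=[90 96 84 68 44]

0.7717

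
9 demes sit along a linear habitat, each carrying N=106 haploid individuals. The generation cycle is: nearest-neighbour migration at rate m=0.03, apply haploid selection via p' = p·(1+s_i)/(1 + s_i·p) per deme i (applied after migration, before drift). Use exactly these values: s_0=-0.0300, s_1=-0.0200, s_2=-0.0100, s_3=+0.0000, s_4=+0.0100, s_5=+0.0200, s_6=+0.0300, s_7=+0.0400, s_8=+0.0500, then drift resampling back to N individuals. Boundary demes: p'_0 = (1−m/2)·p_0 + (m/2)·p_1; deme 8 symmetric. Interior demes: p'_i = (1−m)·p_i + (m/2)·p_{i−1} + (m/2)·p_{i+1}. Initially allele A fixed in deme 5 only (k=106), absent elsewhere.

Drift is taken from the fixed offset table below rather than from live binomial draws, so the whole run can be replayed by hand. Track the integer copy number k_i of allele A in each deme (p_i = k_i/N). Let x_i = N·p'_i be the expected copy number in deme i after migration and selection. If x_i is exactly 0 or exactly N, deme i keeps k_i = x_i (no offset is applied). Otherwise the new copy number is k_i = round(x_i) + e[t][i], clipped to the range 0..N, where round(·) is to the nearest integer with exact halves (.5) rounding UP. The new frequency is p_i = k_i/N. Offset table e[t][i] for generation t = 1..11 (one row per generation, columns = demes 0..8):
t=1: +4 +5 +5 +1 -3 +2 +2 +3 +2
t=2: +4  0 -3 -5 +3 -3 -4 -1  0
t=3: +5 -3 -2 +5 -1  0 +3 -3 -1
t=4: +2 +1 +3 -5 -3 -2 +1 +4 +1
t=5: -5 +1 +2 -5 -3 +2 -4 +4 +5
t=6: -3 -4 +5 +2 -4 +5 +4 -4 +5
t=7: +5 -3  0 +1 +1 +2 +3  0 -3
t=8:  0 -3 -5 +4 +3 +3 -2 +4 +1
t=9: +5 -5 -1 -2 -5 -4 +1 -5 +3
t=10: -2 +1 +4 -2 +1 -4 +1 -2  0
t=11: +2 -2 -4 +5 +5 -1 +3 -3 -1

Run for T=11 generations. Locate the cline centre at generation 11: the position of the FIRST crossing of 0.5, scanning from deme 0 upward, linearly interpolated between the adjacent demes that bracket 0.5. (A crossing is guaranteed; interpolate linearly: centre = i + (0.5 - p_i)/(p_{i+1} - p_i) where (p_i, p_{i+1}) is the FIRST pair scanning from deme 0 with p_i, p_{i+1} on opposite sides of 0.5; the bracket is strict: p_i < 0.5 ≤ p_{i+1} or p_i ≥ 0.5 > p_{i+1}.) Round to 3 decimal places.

t=0: k=[0 0 0 0 0 106 0 0 0]
t=1: x=[0.0000 0.0000 0.0000 0.0000 1.6057 102.8805 1.6370 0.0000 0.0000] k=[0 0 0 0 0 105 4 0 0]
t=2: x=[0.0000 0.0000 0.0000 0.0000 1.5905 101.9872 5.6100 0.0624 0.0000] k=[0 0 0 0 5 99 2 0 0]
t=3: x=[0.0000 0.0000 0.0000 0.0750 6.3945 96.3108 3.5243 0.0312 0.0000] k=[0 0 0 5 5 96 7 0 0]
t=4: x=[0.0000 0.0000 0.0743 4.9250 6.4248 93.5197 8.4572 0.1092 0.0000] k=[0 0 3 0 3 92 9 4 0]
t=5: x=[0.0000 0.0441 2.8817 0.0900 4.3311 89.6951 10.4450 4.1693 0.0630] k=[0 1 5 0 1 92 6 8 5]
t=6: x=[0.0146 1.0243 4.8186 0.0900 2.3730 89.6211 7.5240 8.2174 5.2847] k=[0 0 10 2 0 95 12 4 10]
t=7: x=[0.0000 0.1470 9.6416 2.0900 1.4693 92.5641 13.4687 4.3715 10.3571] k=[0 0 10 3 2 95 16 4 7]
t=8: x=[0.0000 0.1470 9.6564 3.0900 3.4430 92.6527 17.4313 4.3870 7.2789] k=[0 0 5 7 6 96 15 8 8]
t=9: x=[0.0000 0.0735 4.9077 6.9550 7.4335 93.6527 16.5180 8.4035 8.3684] k=[0 0 4 5 2 90 18 3 11]
t=10: x=[0.0000 0.0588 3.9169 4.9400 3.3976 87.8992 19.3176 3.4744 11.3657] k=[0 1 8 3 4 84 20 1 11]
t=11: x=[0.0146 1.0684 7.7475 3.0900 5.2343 82.2074 21.1714 1.4916 11.3345] k=[2 0 4 8 10 81 24 0 10]

4.606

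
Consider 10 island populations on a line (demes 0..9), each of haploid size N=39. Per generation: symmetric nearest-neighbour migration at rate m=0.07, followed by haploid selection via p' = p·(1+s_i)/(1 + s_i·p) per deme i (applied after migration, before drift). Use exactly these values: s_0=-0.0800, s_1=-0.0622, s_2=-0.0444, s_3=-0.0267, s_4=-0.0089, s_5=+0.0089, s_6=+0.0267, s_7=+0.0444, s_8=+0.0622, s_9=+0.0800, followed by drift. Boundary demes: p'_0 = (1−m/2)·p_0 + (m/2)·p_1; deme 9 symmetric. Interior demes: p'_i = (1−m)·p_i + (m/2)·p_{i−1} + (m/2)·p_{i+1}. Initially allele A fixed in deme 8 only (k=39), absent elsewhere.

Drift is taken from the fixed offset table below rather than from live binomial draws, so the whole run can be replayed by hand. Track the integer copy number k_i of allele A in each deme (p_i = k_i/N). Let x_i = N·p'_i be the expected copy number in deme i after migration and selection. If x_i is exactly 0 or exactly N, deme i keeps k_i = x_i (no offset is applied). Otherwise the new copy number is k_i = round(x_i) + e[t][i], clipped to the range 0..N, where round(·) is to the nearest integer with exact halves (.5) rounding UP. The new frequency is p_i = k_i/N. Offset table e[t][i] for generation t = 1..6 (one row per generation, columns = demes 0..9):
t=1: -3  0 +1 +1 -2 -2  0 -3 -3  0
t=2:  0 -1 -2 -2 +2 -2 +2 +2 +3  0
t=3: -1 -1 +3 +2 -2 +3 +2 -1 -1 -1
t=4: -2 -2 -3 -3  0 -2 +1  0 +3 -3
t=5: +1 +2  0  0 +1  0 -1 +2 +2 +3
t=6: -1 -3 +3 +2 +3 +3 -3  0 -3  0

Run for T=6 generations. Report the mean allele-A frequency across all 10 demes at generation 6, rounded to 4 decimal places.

t=0: k=[0 0 0 0 0 0 0 0 39 0]
t=1: x=[0.0000 0.0000 0.0000 0.0000 0.0000 0.0000 0.0000 1.4234 36.4193 1.4701] k=[0 0 0 0 0 0 0 0 33 1]
t=2: x=[0.0000 0.0000 0.0000 0.0000 0.0000 0.0000 0.0000 1.2047 31.1116 2.2797] k=[0 0 0 0 0 0 0 3 34 2]
t=3: x=[0.0000 0.0000 0.0000 0.0000 0.0000 0.0000 0.1078 4.1380 32.1427 3.3482] k=[0 0 0 0 0 0 2 3 31 2]
t=4: x=[0.0000 0.0000 0.0000 0.0000 0.0000 0.0706 2.0148 4.1017 29.4469 3.2362] k=[0 0 0 0 0 0 3 4 32 0]
t=5: x=[0.0000 0.0000 0.0000 0.0000 0.0000 0.1059 3.0022 5.1356 30.3142 1.2068] k=[0 0 0 0 0 0 2 7 32 4]
t=6: x=[0.0000 0.0000 0.0000 0.0000 0.0000 0.0706 2.1581 7.9720 30.5512 5.3240] k=[0 0 0 0 0 3 0 8 28 5]

0.1128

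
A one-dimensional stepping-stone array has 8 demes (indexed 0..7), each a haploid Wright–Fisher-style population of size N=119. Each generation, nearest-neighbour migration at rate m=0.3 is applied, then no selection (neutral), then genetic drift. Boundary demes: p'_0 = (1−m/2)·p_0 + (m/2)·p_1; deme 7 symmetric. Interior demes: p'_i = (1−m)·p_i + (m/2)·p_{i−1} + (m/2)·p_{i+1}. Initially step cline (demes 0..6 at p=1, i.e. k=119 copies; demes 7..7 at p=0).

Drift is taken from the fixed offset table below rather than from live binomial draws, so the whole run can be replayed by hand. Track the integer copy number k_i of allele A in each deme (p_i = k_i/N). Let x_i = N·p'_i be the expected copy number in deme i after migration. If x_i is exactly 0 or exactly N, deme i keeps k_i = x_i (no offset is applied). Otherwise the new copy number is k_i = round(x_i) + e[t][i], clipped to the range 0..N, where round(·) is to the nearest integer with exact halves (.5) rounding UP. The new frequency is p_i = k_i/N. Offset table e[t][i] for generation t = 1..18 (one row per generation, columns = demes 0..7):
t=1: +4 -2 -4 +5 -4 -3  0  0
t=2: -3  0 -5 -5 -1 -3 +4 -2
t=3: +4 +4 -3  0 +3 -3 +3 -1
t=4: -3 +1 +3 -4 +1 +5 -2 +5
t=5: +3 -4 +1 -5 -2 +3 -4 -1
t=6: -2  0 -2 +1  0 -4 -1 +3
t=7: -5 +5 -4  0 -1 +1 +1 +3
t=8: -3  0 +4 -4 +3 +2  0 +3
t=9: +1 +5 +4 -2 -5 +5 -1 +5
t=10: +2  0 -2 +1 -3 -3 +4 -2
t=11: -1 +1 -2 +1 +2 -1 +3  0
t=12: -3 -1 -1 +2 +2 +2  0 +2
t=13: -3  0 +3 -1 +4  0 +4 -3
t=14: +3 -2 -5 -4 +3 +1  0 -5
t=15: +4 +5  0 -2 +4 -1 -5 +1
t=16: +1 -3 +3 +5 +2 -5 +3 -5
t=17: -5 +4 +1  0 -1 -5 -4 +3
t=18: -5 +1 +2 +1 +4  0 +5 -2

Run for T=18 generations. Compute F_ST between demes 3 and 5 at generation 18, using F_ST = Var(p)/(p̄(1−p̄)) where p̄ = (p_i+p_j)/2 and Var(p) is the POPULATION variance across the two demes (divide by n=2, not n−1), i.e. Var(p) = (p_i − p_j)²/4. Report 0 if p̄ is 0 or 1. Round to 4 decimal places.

0.0726

t=0: k=[119 119 119 119 119 119 119 0]
t=1: x=[119.0000 119.0000 119.0000 119.0000 119.0000 119.0000 101.1500 17.8500] k=[119 119 119 119 119 119 101 18]
t=2: x=[119.0000 119.0000 119.0000 119.0000 119.0000 116.3000 91.2500 30.4500] k=[119 119 119 119 119 113 95 28]
t=3: x=[119.0000 119.0000 119.0000 119.0000 118.1000 111.2000 87.6500 38.0500] k=[119 119 119 119 119 108 91 37]
t=4: x=[119.0000 119.0000 119.0000 119.0000 117.3500 107.1000 85.4500 45.1000] k=[119 119 119 119 118 112 83 50]
t=5: x=[119.0000 119.0000 119.0000 118.8500 117.2500 108.5500 82.4000 54.9500] k=[119 119 119 114 115 112 78 54]
t=6: x=[119.0000 119.0000 118.2500 114.9000 114.4000 107.3500 79.5000 57.6000] k=[119 119 116 116 114 103 79 61]
t=7: x=[119.0000 118.5500 116.4500 115.7000 112.6500 101.0500 79.9000 63.7000] k=[119 119 112 116 112 102 81 67]
t=8: x=[119.0000 117.9500 113.6500 114.8000 111.1000 100.3500 82.0500 69.1000] k=[119 118 118 111 114 102 82 72]
t=9: x=[118.8500 118.1500 116.9500 112.5000 111.7500 100.8000 83.5000 73.5000] k=[119 119 119 111 107 106 83 79]
t=10: x=[119.0000 119.0000 117.8000 111.6000 107.4500 102.7000 85.8500 79.6000] k=[119 119 116 113 104 100 90 78]
t=11: x=[119.0000 118.5500 116.0000 112.1000 104.7500 99.1000 89.7000 79.8000] k=[119 119 114 113 107 98 93 80]
t=12: x=[119.0000 118.2500 114.6000 112.2500 106.5500 98.6000 91.8000 81.9500] k=[119 117 114 114 109 101 92 84]
t=13: x=[118.7000 116.8500 114.4500 113.2500 108.5500 100.8500 92.1500 85.2000] k=[116 117 117 112 113 101 96 82]
t=14: x=[116.1500 116.8500 116.2500 112.9000 111.0500 102.0500 94.6500 84.1000] k=[119 115 111 109 114 103 95 79]
t=15: x=[118.4000 115.0000 111.3000 110.0500 111.6000 103.4500 93.8000 81.4000] k=[119 119 111 108 116 102 89 82]
t=16: x=[119.0000 117.8000 111.7500 109.6500 112.7000 102.1500 89.9000 83.0500] k=[119 115 115 115 115 97 93 78]
t=17: x=[118.4000 115.6000 115.0000 115.0000 112.3000 99.1000 91.3500 80.2500] k=[113 119 116 115 111 94 87 83]
t=18: x=[113.9000 117.6500 116.3000 114.5500 109.0500 95.5000 87.4500 83.6000] k=[109 119 118 116 113 96 92 82]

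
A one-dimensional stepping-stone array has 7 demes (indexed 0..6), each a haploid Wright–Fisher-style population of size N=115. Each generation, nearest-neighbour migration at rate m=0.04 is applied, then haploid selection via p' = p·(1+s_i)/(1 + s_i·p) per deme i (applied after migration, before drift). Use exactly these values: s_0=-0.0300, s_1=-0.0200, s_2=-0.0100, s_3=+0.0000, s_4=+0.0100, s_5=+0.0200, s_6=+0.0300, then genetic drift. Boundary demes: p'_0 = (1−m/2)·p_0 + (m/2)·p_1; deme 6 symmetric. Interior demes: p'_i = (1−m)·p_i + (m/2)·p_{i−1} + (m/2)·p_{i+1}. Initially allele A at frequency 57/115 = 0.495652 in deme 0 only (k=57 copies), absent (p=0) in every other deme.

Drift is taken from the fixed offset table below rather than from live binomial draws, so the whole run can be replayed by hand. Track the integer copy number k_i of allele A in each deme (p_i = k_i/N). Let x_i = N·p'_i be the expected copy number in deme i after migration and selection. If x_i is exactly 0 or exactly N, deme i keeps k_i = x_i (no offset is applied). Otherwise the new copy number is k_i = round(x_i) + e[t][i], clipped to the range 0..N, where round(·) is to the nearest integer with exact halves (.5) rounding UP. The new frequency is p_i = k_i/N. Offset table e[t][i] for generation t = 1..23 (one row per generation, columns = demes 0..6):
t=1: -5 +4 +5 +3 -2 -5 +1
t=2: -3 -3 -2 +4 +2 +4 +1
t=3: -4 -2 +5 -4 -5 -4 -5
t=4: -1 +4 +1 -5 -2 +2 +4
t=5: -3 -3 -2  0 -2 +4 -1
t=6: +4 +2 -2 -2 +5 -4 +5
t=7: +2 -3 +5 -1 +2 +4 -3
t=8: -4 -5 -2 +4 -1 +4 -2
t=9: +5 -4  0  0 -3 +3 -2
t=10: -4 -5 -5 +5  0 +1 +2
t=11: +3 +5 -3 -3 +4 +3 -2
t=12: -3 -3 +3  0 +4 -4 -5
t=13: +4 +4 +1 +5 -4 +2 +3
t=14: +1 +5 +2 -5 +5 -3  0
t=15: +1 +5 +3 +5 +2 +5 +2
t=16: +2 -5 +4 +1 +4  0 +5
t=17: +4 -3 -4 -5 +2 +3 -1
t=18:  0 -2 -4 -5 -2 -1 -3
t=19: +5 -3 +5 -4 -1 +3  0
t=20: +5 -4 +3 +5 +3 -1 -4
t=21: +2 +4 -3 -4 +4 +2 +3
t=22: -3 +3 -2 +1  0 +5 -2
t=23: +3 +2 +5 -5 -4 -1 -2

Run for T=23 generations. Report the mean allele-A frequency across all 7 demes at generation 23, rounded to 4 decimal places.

0.1180

t=0: k=[57 0 0 0 0 0 0]
t=1: x=[54.9855 1.1174 0.0000 0.0000 0.0000 0.0000 0.0000] k=[50 5 0 0 0 0 0]
t=2: x=[48.2450 5.6897 0.0990 0.0000 0.0000 0.0000 0.0000] k=[45 3 0 0 0 0 0]
t=3: x=[43.3344 3.7068 0.0594 0.0000 0.0000 0.0000 0.0000] k=[39 2 5 0 0 0 0]
t=4: x=[37.4863 2.7453 4.7936 0.1000 0.0000 0.0000 0.0000] k=[36 7 6 0 0 0 0]
t=5: x=[34.6778 7.4186 5.8440 0.1200 0.0000 0.0000 0.0000] k=[32 4 4 0 0 0 0]
t=6: x=[30.7490 4.4723 3.8821 0.0800 0.0000 0.0000 0.0000] k=[35 6 2 0 0 0 0]
t=7: x=[33.6899 6.3772 2.0200 0.0400 0.0000 0.0000 0.0000] k=[36 3 7 0 0 0 0]
t=8: x=[34.5988 3.6676 6.7162 0.1400 0.0000 0.0000 0.0000] k=[31 0 5 4 0 0 0]
t=9: x=[29.7040 0.7057 4.8333 3.9400 0.0808 0.0000 0.0000] k=[35 0 5 4 0 0 0]
t=10: x=[33.5714 0.7841 4.8333 3.9400 0.0808 0.0000 0.0000] k=[30 0 0 9 0 0 0]
t=11: x=[28.7384 0.5881 0.1782 8.6400 0.1818 0.0000 0.0000] k=[32 6 0 6 4 0 0]
t=12: x=[30.7884 6.2790 0.2376 5.8400 3.9982 0.0816 0.0000] k=[28 3 3 6 8 0 0]
t=13: x=[26.8677 3.4321 3.0302 5.9800 7.8727 0.1632 0.0000] k=[31 7 4 11 4 2 0]
t=14: x=[29.8420 7.2810 4.1595 10.7200 4.1395 2.0393 0.0412] k=[31 12 6 6 9 0 0]
t=15: x=[29.9406 12.0405 6.0620 6.0600 8.8409 0.1836 0.0000] k=[31 17 9 11 11 5 0]
t=16: x=[30.0391 16.8277 9.1153 10.9600 10.9784 5.1159 0.1030] k=[32 12 13 12 15 5 5]
t=17: x=[30.9068 12.1979 12.8449 12.0800 14.8683 5.2992 5.1433] k=[35 9 9 7 17 8 4]
t=18: x=[33.7492 9.3451 8.8773 7.2400 16.7620 8.2504 4.1979] k=[34 7 5 2 15 7 1]
t=19: x=[32.7420 7.3596 4.9323 2.3200 14.7072 7.1720 1.1533] k=[38 4 10 0 14 10 1]
t=20: x=[36.5563 4.7079 9.5913 0.4800 13.7601 10.0806 1.2150] k=[42 1 13 5 17 9 0]
t=21: x=[40.3784 2.0195 12.4877 5.4000 16.7418 9.1453 0.1854] k=[42 6 9 1 21 11 3]
t=22: x=[40.4775 6.6522 8.6988 1.5600 20.5675 11.2392 3.2521] k=[37 10 7 3 21 16 1]
t=23: x=[35.7058 10.2892 6.9144 3.4400 20.7084 16.0718 1.3385] k=[39 12 12 0 17 15 0]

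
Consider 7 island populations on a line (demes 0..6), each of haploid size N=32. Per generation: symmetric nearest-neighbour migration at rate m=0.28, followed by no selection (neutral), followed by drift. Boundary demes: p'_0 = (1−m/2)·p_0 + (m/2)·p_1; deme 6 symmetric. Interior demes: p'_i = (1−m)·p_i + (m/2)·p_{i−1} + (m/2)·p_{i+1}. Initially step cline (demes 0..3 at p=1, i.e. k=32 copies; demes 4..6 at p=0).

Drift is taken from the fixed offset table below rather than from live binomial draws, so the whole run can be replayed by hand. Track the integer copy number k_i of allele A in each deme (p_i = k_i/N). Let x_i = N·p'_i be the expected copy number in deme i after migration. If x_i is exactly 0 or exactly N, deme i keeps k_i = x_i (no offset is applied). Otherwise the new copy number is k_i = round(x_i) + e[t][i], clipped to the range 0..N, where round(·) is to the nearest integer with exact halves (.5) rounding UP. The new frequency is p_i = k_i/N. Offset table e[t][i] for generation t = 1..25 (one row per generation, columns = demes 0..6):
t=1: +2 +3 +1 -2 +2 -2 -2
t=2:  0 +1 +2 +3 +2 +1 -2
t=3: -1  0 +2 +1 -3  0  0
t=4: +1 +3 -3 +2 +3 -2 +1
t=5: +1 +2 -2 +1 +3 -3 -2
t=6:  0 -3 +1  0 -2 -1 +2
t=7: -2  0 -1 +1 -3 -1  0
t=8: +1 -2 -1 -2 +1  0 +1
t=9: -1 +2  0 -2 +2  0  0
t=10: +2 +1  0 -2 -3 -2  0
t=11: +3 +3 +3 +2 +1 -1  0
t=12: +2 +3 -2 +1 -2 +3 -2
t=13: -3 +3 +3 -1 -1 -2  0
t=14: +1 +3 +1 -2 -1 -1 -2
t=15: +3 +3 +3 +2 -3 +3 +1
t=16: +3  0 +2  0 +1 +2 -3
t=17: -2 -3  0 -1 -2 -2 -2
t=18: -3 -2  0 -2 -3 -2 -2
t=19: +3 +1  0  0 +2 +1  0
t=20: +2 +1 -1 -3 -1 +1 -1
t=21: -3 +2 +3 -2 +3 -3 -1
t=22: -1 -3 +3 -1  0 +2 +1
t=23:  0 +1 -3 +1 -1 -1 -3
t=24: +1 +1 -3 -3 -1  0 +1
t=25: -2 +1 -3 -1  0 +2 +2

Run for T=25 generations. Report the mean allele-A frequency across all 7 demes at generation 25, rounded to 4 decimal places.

0.4330

t=0: k=[32 32 32 32 0 0 0]
t=1: x=[32.0000 32.0000 32.0000 27.5200 4.4800 0.0000 0.0000] k=[32 32 32 26 6 0 0]
t=2: x=[32.0000 32.0000 31.1600 24.0400 7.9600 0.8400 0.0000] k=[32 32 32 27 10 2 0]
t=3: x=[32.0000 32.0000 31.3000 25.3200 11.2600 2.8400 0.2800] k=[32 32 32 26 8 3 0]
t=4: x=[32.0000 32.0000 31.1600 24.3200 9.8200 3.2800 0.4200] k=[32 32 28 26 13 1 1]
t=5: x=[32.0000 31.4400 28.2800 24.4600 13.1400 2.6800 1.0000] k=[32 32 26 25 16 0 0]
t=6: x=[32.0000 31.1600 26.7000 23.8800 15.0200 2.2400 0.0000] k=[32 28 28 24 13 1 0]
t=7: x=[31.4400 28.5600 27.4400 23.0200 12.8600 2.5400 0.1400] k=[29 29 26 24 10 2 0]
t=8: x=[29.0000 28.5800 26.1400 22.3200 10.8400 2.8400 0.2800] k=[30 27 25 20 12 3 1]
t=9: x=[29.5800 27.1400 24.5800 19.5800 11.8600 3.9800 1.2800] k=[29 29 25 18 14 4 1]
t=10: x=[29.0000 28.4400 24.5800 18.4200 13.1600 4.9800 1.4200] k=[31 29 25 16 10 3 1]
t=11: x=[30.7200 28.7200 24.3000 16.4200 9.8600 3.7000 1.2800] k=[32 32 27 18 11 3 1]
t=12: x=[32.0000 31.3000 26.4400 18.2800 10.8600 3.8400 1.2800] k=[32 32 24 19 9 7 0]
t=13: x=[32.0000 30.8800 24.4200 18.3000 10.1200 6.3000 0.9800] k=[32 32 27 17 9 4 1]
t=14: x=[32.0000 31.3000 26.3000 17.2800 9.4200 4.2800 1.4200] k=[32 32 27 15 8 3 0]
t=15: x=[32.0000 31.3000 26.0200 15.7000 8.2800 3.2800 0.4200] k=[32 32 29 18 5 6 1]
t=16: x=[32.0000 31.5800 27.8800 17.7200 6.9600 5.1600 1.7000] k=[32 32 30 18 8 7 0]
t=17: x=[32.0000 31.7200 28.6000 18.2800 9.2600 6.1600 0.9800] k=[32 29 29 17 7 4 0]
t=18: x=[31.5800 29.4200 27.3200 17.2800 7.9800 3.8600 0.5600] k=[29 27 27 15 5 2 0]
t=19: x=[28.7200 27.2800 25.3200 15.2800 5.9800 2.1400 0.2800] k=[32 28 25 15 8 3 0]
t=20: x=[31.4400 28.1400 24.0200 15.4200 8.2800 3.2800 0.4200] k=[32 29 23 12 7 4 0]
t=21: x=[31.5800 28.5800 22.3000 12.8400 7.2800 3.8600 0.5600] k=[29 31 25 11 10 1 0]
t=22: x=[29.2800 29.8800 23.8800 12.8200 8.8800 2.1200 0.1400] k=[28 27 27 12 9 4 1]
t=23: x=[27.8600 27.1400 24.9000 13.6800 8.7200 4.2800 1.4200] k=[28 28 22 15 8 3 0]
t=24: x=[28.0000 27.1600 21.8600 15.0000 8.2800 3.2800 0.4200] k=[29 28 19 12 7 3 1]
t=25: x=[28.8600 26.8800 19.2800 12.2800 7.1400 3.2800 1.2800] k=[27 28 16 11 7 5 3]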